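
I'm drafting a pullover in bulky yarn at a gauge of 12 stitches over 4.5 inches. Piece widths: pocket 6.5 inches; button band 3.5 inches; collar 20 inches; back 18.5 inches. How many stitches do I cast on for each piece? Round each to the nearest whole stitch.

Rate = 12/4.5 = 2.667 sts per in.
pocket: 6.5 × 2.667 = 17.33 → 17.
button band: 3.5 × 2.667 = 9.33 → 9.
collar: 20 × 2.667 = 53.33 → 53.
back: 18.5 × 2.667 = 49.33 → 49.

pocket 17; button band 9; collar 53; back 49.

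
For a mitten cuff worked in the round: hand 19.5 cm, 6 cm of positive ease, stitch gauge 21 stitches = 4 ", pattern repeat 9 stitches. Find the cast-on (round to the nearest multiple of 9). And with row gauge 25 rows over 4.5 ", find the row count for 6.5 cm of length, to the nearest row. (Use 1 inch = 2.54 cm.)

Cast on 54 stitches; work 14 rows.

Finished = 19.5 + 6 = 25.5 cm.
25.5 cm × 1/2.54 = 10.04 inches.
21/4 = 5.25 sts per in; 10.04 × 5.25 = 52.71 sts.
Nearest multiple of 9 → 54.
6.5 cm = 2.56 inches; × 5.556 = 14.22 → 14 rows.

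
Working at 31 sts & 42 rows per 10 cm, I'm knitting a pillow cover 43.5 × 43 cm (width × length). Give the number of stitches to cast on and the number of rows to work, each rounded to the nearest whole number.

Cast on 135 stitches and work 181 rows.

Stitch gauge = 31/10 = 3.1 sts/cm; 43.5 × 3.1 = 134.85 → 135 sts.
Row gauge = 42/10 = 4.2 rows/cm; 43 × 4.2 = 180.60 → 181 rows.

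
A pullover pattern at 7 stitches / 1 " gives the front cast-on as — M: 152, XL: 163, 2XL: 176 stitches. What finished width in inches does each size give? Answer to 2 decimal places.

M 21.71 inches; XL 23.29 inches; 2XL 25.14 inches.

7/1 = 7 sts per in.
M: 152 / 7 = 21.714 → 21.71 in.
XL: 163 / 7 = 23.286 → 23.29 in.
2XL: 176 / 7 = 25.143 → 25.14 in.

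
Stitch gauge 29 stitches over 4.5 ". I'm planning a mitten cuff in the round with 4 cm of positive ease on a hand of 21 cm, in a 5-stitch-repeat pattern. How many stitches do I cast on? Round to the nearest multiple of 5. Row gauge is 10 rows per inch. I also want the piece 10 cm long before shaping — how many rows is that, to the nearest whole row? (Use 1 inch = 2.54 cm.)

Finished = 21 + 4 = 25 cm.
25 cm × 1/2.54 = 9.84 inches.
29/4.5 = 6.444 sts per in; 9.84 × 6.444 = 63.43 sts.
Nearest multiple of 5 → 65.
10 cm = 3.94 inches; × 10 = 39.37 → 39 rows.

Cast on 65 stitches; work 39 rows.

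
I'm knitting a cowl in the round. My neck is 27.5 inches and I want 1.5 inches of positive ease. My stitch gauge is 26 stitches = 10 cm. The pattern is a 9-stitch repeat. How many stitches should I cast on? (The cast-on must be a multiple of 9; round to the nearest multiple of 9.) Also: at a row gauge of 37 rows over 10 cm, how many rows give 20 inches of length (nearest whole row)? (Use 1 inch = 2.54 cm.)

Cast on 189 stitches; work 188 rows.

Finished = 27.5 + 1.5 = 29 inches.
29 inches × 2.54 = 73.66 cm.
26/10 = 2.6 sts per cm; 73.66 × 2.6 = 191.52 sts.
Nearest multiple of 9 → 189.
20 inches = 50.80 cm; × 3.7 = 187.96 → 188 rows.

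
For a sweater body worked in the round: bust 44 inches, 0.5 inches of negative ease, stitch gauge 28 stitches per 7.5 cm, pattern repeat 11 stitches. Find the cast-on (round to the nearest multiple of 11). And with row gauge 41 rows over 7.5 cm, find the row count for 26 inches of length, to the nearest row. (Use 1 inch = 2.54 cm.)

Cast on 407 stitches; work 361 rows.

Finished = 44 − 0.5 = 43.5 inches.
43.5 inches × 2.54 = 110.49 cm.
28/7.5 = 3.733 sts per cm; 110.49 × 3.733 = 412.50 sts.
Nearest multiple of 11 → 407.
26 inches = 66.04 cm; × 5.467 = 361.02 → 361 rows.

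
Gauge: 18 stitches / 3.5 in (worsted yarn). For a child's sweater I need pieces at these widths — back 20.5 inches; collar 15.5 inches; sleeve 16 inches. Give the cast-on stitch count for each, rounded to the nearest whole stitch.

Rate = 18/3.5 = 5.143 sts per in.
back: 20.5 × 5.143 = 105.43 → 105.
collar: 15.5 × 5.143 = 79.71 → 80.
sleeve: 16 × 5.143 = 82.29 → 82.

back 105; collar 80; sleeve 82.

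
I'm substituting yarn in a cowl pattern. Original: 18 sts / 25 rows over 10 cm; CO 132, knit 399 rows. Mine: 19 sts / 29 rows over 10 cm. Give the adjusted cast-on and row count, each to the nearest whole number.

Stitches: 132 × 19/18 = 139.33 → 139.
Rows: 399 × 29/25 = 462.84 → 463.

Cast on 139 stitches; work 463 rows.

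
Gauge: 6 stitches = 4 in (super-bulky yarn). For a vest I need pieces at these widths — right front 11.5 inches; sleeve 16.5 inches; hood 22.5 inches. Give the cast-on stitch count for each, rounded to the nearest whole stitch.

right front 17; sleeve 25; hood 34.

Rate = 6/4 = 1.5 sts per in.
right front: 11.5 × 1.5 = 17.25 → 17.
sleeve: 16.5 × 1.5 = 24.75 → 25.
hood: 22.5 × 1.5 = 33.75 → 34.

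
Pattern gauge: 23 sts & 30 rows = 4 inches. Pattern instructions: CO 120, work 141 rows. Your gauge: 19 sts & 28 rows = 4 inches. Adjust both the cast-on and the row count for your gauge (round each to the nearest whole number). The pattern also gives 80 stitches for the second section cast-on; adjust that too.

Stitches: 120 × 19/23 = 99.13 → 99.
Rows: 141 × 28/30 = 131.60 → 132.
second section cast-on: 80 × 19/23 = 66.09 → 66.

Cast on 99 stitches; work 132 rows; second section cast-on 66 stitches.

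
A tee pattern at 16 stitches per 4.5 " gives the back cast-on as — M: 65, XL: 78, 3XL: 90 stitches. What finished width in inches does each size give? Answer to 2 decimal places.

16/4.5 = 3.556 sts per in.
M: 65 / 3.556 = 18.281 → 18.28 in.
XL: 78 / 3.556 = 21.938 → 21.94 in.
3XL: 90 / 3.556 = 25.312 → 25.31 in.

M 18.28 inches; XL 21.94 inches; 3XL 25.31 inches.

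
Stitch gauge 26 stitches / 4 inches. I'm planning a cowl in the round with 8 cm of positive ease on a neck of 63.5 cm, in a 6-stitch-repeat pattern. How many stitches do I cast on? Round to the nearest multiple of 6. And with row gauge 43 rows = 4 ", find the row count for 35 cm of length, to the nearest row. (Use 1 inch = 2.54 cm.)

Finished = 63.5 + 8 = 71.5 cm.
71.5 cm × 1/2.54 = 28.15 inches.
26/4 = 6.5 sts per in; 28.15 × 6.5 = 182.97 sts.
Nearest multiple of 6 → 180.
35 cm = 13.78 inches; × 10.75 = 148.13 → 148 rows.

Cast on 180 stitches; work 148 rows.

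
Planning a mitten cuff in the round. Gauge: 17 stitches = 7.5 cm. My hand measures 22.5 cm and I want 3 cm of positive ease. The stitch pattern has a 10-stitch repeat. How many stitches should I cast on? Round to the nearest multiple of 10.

Finished = 22.5 + 3 = 25.5 cm.
17 / 7.5 = 2.267 sts/cm.
25.5 × 2.267 = 57.80 sts.
Nearest multiple of 10: 60.

Cast on 60 stitches.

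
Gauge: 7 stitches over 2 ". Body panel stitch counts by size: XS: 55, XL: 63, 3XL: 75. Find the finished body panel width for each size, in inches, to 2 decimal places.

7/2 = 3.5 sts per in.
XS: 55 / 3.5 = 15.714 → 15.71 in.
XL: 63 / 3.5 = 18.000 → 18.00 in.
3XL: 75 / 3.5 = 21.429 → 21.43 in.

XS 15.71 inches; XL 18.00 inches; 3XL 21.43 inches.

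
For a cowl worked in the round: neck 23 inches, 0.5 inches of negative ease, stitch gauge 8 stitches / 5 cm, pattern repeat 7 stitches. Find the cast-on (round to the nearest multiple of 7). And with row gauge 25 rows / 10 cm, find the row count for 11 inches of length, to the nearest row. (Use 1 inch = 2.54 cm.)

Finished = 23 − 0.5 = 22.5 inches.
22.5 inches × 2.54 = 57.15 cm.
8/5 = 1.6 sts per cm; 57.15 × 1.6 = 91.44 sts.
Nearest multiple of 7 → 91.
11 inches = 27.94 cm; × 2.5 = 69.85 → 70 rows.

Cast on 91 stitches; work 70 rows.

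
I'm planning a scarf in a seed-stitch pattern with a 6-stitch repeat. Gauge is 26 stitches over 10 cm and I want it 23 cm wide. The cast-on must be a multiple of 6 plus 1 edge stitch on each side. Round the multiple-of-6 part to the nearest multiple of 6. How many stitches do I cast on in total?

26 / 10 = 2.6 sts per cm.
23 × 2.6 = 59.80 sts.
Less 2 edge sts → 57.80 for the repeat.
Nearest multiple of 6: 60.
Add back 2 edge sts → 62.

CO 62 sts.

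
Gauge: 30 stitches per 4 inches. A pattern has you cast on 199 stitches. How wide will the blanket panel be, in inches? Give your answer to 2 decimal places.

30 stitches / 4 inch = 7.5 stitches per inch.
199 / 7.5 = 26.533 inches.

26.53 inches.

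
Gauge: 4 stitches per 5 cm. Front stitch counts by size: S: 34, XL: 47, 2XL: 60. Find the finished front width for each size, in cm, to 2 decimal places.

S 42.50 cm; XL 58.75 cm; 2XL 75.00 cm.

4/5 = 0.8 sts per cm.
S: 34 / 0.8 = 42.500 → 42.50 cm.
XL: 47 / 0.8 = 58.750 → 58.75 cm.
2XL: 60 / 0.8 = 75.000 → 75.00 cm.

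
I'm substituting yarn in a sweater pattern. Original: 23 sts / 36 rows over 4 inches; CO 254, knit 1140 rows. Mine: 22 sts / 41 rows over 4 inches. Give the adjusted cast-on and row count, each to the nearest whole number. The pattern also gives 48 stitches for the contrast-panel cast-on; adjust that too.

Cast on 243 stitches; work 1298 rows; contrast-panel cast-on 46 stitches.

Stitches: 254 × 22/23 = 242.96 → 243.
Rows: 1140 × 41/36 = 1298.33 → 1298.
contrast-panel cast-on: 48 × 22/23 = 45.91 → 46.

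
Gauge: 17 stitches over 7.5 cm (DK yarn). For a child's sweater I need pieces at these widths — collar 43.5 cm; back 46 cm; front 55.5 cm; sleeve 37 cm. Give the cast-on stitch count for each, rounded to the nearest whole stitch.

Rate = 17/7.5 = 2.267 sts per cm.
collar: 43.5 × 2.267 = 98.60 → 99.
back: 46 × 2.267 = 104.27 → 104.
front: 55.5 × 2.267 = 125.80 → 126.
sleeve: 37 × 2.267 = 83.87 → 84.

collar 99; back 104; front 126; sleeve 84.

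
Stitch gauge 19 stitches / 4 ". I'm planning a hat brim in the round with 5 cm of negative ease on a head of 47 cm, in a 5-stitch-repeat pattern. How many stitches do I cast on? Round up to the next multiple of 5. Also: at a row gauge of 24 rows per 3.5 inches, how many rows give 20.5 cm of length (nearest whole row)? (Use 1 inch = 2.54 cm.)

Cast on 80 stitches; work 55 rows.

Finished = 47 − 5 = 42 cm.
42 cm × 1/2.54 = 16.54 inches.
19/4 = 4.75 sts per in; 16.54 × 4.75 = 78.54 sts.
Next multiple of 5 → 80.
20.5 cm = 8.07 inches; × 6.857 = 55.34 → 55 rows.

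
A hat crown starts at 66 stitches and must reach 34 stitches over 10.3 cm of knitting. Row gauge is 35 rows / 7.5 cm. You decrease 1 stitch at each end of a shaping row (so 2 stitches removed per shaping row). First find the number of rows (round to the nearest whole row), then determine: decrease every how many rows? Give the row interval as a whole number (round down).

Decrease every 3rd row.

Rows = 10.3 × 4.667 = 48.1 → 48 rows.
Stitches to remove: 32 → 16 shaping rows (at 2 st each).
48 / 16 = 3.00 → every 3 rows.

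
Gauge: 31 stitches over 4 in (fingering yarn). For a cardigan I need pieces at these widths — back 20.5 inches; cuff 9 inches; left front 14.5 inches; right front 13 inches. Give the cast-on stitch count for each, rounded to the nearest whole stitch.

Rate = 31/4 = 7.75 sts per in.
back: 20.5 × 7.75 = 158.88 → 159.
cuff: 9 × 7.75 = 69.75 → 70.
left front: 14.5 × 7.75 = 112.38 → 112.
right front: 13 × 7.75 = 100.75 → 101.

back 159; cuff 70; left front 112; right front 101.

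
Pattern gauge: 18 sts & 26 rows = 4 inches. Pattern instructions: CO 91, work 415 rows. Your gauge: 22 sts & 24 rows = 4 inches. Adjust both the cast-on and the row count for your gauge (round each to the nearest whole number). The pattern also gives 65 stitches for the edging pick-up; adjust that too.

Stitches: 91 × 22/18 = 111.22 → 111.
Rows: 415 × 24/26 = 383.08 → 383.
edging pick-up: 65 × 22/18 = 79.44 → 79.

Cast on 111 stitches; work 383 rows; edging pick-up 79 stitches.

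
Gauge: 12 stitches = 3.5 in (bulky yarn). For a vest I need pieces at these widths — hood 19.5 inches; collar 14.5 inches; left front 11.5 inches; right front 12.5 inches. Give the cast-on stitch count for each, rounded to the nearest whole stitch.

hood 67; collar 50; left front 39; right front 43.

Rate = 12/3.5 = 3.429 sts per in.
hood: 19.5 × 3.429 = 66.86 → 67.
collar: 14.5 × 3.429 = 49.71 → 50.
left front: 11.5 × 3.429 = 39.43 → 39.
right front: 12.5 × 3.429 = 42.86 → 43.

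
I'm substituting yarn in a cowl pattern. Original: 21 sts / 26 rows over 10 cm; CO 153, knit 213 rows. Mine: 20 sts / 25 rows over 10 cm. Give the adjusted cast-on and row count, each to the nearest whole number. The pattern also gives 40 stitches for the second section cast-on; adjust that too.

Cast on 146 stitches; work 205 rows; second section cast-on 38 stitches.

Stitches: 153 × 20/21 = 145.71 → 146.
Rows: 213 × 25/26 = 204.81 → 205.
second section cast-on: 40 × 20/21 = 38.10 → 38.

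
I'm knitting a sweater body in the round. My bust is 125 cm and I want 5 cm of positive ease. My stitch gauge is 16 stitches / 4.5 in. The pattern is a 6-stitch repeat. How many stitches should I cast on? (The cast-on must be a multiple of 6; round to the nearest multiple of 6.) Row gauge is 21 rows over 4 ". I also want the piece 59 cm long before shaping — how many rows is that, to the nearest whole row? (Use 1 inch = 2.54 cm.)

Cast on 180 stitches; work 122 rows.

Finished = 125 + 5 = 130 cm.
130 cm × 1/2.54 = 51.18 inches.
16/4.5 = 3.556 sts per in; 51.18 × 3.556 = 181.98 sts.
Nearest multiple of 6 → 180.
59 cm = 23.23 inches; × 5.25 = 121.95 → 122 rows.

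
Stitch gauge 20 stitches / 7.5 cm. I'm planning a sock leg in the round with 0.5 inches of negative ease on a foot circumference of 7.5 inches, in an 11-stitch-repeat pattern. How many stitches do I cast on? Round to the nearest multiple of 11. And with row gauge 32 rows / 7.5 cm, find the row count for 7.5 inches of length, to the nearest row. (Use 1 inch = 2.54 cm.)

Cast on 44 stitches; work 81 rows.

Finished = 7.5 − 0.5 = 7 inches.
7 inches × 2.54 = 17.78 cm.
20/7.5 = 2.667 sts per cm; 17.78 × 2.667 = 47.41 sts.
Nearest multiple of 11 → 44.
7.5 inches = 19.05 cm; × 4.267 = 81.28 → 81 rows.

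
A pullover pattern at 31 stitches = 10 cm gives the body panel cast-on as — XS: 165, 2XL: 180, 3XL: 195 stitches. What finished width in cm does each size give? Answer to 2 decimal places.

XS 53.23 cm; 2XL 58.06 cm; 3XL 62.90 cm.

31/10 = 3.1 sts per cm.
XS: 165 / 3.1 = 53.226 → 53.23 cm.
2XL: 180 / 3.1 = 58.065 → 58.06 cm.
3XL: 195 / 3.1 = 62.903 → 62.90 cm.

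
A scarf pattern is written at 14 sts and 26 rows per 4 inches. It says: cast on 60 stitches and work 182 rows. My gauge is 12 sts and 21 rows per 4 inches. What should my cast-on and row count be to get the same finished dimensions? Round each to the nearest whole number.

Cast on 51 stitches; work 147 rows.

Stitches: 60 × 12/14 = 51.43 → 51.
Rows: 182 × 21/26 = 147.00 → 147.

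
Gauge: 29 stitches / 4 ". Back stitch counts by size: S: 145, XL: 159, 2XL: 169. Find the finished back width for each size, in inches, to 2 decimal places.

S 20.00 inches; XL 21.93 inches; 2XL 23.31 inches.

29/4 = 7.25 sts per in.
S: 145 / 7.25 = 20.000 → 20.00 in.
XL: 159 / 7.25 = 21.931 → 21.93 in.
2XL: 169 / 7.25 = 23.310 → 23.31 in.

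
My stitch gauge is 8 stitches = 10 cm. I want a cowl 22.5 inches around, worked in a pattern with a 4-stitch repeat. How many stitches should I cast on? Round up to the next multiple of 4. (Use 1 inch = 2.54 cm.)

22.5 in = 22.5 × 2.54 = 57.15 cm.
8 / 10 = 0.8 sts/cm.
57.15 × 0.8 = 45.72 sts.
→ 48.

CO 48 sts.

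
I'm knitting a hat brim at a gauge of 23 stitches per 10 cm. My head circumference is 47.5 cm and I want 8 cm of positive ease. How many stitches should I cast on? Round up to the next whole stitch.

Finished = 47.5 + 8 = 55.5 cm.
23 / 10 = 2.3 sts per cm.
55.50 × 2.3 = 127.65 sts.
→ 128 sts.

128 stitches.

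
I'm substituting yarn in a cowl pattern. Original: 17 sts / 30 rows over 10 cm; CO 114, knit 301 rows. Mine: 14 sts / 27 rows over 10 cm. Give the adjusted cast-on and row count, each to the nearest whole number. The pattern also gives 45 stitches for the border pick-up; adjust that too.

Cast on 94 stitches; work 271 rows; border pick-up 37 stitches.

Stitches: 114 × 14/17 = 93.88 → 94.
Rows: 301 × 27/30 = 270.90 → 271.
border pick-up: 45 × 14/17 = 37.06 → 37.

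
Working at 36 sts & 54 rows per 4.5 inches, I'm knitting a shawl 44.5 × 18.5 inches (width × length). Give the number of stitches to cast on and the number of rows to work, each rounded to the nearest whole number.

Cast on 356 stitches and work 222 rows.

Stitch gauge = 36/4.5 = 8 sts/in; 44.5 × 8 = 356.00 → 356 sts.
Row gauge = 54/4.5 = 12 rows/in; 18.5 × 12 = 222.00 → 222 rows.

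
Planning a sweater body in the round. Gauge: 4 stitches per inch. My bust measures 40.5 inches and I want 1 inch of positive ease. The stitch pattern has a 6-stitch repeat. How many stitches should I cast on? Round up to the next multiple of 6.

168 stitches.

Finished = 40.5 + 1 = 41.5 inches.
4 / 1 = 4 sts/in.
41.5 × 4 = 166.00 sts.
Next multiple of 6: 168.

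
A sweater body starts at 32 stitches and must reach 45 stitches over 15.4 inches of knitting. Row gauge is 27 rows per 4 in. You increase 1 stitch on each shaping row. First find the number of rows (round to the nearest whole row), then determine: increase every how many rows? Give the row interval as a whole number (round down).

Rows = 15.4 × 6.75 = 104.0 → 104 rows.
Stitches to add: 13 → 13 shaping rows (at 1 st each).
104 / 13 = 8.00 → every 8 rows.

Increase every 8th row.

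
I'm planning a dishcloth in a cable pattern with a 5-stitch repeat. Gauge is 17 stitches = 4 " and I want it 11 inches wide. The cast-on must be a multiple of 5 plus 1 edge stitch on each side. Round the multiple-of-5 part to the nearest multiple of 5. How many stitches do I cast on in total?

47 stitches.

17 / 4 = 4.25 sts per inch.
11 × 4.25 = 46.75 sts.
Less 2 edge sts → 44.75 for the repeat.
Nearest multiple of 5: 45.
Add back 2 edge sts → 47.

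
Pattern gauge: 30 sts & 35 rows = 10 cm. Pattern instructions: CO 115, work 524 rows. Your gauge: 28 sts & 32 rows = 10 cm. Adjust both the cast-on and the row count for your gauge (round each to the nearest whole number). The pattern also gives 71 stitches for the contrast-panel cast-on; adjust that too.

Stitches: 115 × 28/30 = 107.33 → 107.
Rows: 524 × 32/35 = 479.09 → 479.
contrast-panel cast-on: 71 × 28/30 = 66.27 → 66.

Cast on 107 stitches; work 479 rows; contrast-panel cast-on 66 stitches.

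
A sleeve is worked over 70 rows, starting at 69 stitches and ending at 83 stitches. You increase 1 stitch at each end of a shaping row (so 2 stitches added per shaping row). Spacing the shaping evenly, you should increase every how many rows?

Increase every 10th row.

Stitches to add: |83 − 69| = 14.
Shaping rows needed: 14 / 2 = 7.
70 rows / 7 = every 10 rows.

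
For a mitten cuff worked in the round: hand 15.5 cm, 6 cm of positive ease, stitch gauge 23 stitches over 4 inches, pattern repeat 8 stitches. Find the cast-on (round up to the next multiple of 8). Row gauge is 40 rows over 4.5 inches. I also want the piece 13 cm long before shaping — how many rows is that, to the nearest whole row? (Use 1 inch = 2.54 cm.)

Cast on 56 stitches; work 45 rows.

Finished = 15.5 + 6 = 21.5 cm.
21.5 cm × 1/2.54 = 8.46 inches.
23/4 = 5.75 sts per in; 8.46 × 5.75 = 48.67 sts.
Next multiple of 8 → 56.
13 cm = 5.12 inches; × 8.889 = 45.49 → 45 rows.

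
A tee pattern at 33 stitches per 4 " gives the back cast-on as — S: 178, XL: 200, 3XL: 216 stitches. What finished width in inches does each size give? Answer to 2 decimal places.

S 21.58 inches; XL 24.24 inches; 3XL 26.18 inches.

33/4 = 8.25 sts per in.
S: 178 / 8.25 = 21.576 → 21.58 in.
XL: 200 / 8.25 = 24.242 → 24.24 in.
3XL: 216 / 8.25 = 26.182 → 26.18 in.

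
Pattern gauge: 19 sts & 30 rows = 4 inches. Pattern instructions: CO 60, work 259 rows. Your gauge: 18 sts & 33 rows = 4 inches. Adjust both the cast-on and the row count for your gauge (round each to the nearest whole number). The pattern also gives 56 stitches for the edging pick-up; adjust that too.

Stitches: 60 × 18/19 = 56.84 → 57.
Rows: 259 × 33/30 = 284.90 → 285.
edging pick-up: 56 × 18/19 = 53.05 → 53.

Cast on 57 stitches; work 285 rows; edging pick-up 53 stitches.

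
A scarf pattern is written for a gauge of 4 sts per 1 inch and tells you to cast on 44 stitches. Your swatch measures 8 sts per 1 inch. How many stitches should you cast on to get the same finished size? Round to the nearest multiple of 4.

Scale factor = 8 / 4 = 2.000.
44 × 8 / 4 = 88.00 sts.

88 stitches.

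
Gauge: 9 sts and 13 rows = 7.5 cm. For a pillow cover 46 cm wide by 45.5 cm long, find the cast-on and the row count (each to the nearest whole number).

Stitch gauge = 9/7.5 = 1.2 sts/cm; 46 × 1.2 = 55.20 → 55 sts.
Row gauge = 13/7.5 = 1.733 rows/cm; 45.5 × 1.733 = 78.87 → 79 rows.

Cast on 55 stitches and work 79 rows.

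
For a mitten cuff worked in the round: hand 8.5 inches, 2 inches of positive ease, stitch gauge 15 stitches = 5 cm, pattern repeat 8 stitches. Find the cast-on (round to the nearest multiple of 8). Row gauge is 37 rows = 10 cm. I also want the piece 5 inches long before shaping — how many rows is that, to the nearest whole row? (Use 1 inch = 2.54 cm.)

Cast on 80 stitches; work 47 rows.

Finished = 8.5 + 2 = 10.5 inches.
10.5 inches × 2.54 = 26.67 cm.
15/5 = 3 sts per cm; 26.67 × 3 = 80.01 sts.
Nearest multiple of 8 → 80.
5 inches = 12.70 cm; × 3.7 = 46.99 → 47 rows.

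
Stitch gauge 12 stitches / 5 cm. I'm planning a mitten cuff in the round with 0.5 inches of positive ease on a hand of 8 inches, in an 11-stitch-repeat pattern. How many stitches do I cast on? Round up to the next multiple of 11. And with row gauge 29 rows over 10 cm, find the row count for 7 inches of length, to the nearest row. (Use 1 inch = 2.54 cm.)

Cast on 55 stitches; work 52 rows.

Finished = 8 + 0.5 = 8.5 inches.
8.5 inches × 2.54 = 21.59 cm.
12/5 = 2.4 sts per cm; 21.59 × 2.4 = 51.82 sts.
Next multiple of 11 → 55.
7 inches = 17.78 cm; × 2.9 = 51.56 → 52 rows.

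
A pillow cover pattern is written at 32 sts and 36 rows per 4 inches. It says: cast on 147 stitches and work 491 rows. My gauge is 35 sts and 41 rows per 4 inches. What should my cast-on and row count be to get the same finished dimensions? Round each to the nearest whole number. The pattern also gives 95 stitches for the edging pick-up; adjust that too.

Cast on 161 stitches; work 559 rows; edging pick-up 104 stitches.

Stitches: 147 × 35/32 = 160.78 → 161.
Rows: 491 × 41/36 = 559.19 → 559.
edging pick-up: 95 × 35/32 = 103.91 → 104.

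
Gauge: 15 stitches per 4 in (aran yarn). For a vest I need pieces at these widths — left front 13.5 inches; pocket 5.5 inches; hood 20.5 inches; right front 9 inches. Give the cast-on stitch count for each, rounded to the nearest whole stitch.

Rate = 15/4 = 3.75 sts per in.
left front: 13.5 × 3.75 = 50.62 → 51.
pocket: 5.5 × 3.75 = 20.62 → 21.
hood: 20.5 × 3.75 = 76.88 → 77.
right front: 9 × 3.75 = 33.75 → 34.

left front 51; pocket 21; hood 77; right front 34.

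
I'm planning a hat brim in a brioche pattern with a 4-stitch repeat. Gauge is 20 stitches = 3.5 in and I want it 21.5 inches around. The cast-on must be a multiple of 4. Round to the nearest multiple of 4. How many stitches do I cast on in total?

20 / 3.5 = 5.714 sts per inch.
21.5 × 5.714 = 122.86 sts.
Nearest multiple of 4: 124.

124 stitches.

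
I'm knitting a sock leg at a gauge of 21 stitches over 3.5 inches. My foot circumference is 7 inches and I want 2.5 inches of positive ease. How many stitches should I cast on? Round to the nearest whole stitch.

57 stitches.

Finished = 7 + 2.5 = 9.5 in.
21 / 3.5 = 6 sts per inch.
9.50 × 6 = 57.00 sts.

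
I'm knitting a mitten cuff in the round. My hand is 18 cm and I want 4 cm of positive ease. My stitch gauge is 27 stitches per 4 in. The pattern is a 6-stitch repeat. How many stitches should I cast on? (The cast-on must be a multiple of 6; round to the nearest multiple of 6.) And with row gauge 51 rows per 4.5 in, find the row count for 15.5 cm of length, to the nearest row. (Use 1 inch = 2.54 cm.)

Cast on 60 stitches; work 69 rows.

Finished = 18 + 4 = 22 cm.
22 cm × 1/2.54 = 8.66 inches.
27/4 = 6.75 sts per in; 8.66 × 6.75 = 58.46 sts.
Nearest multiple of 6 → 60.
15.5 cm = 6.10 inches; × 11.333 = 69.16 → 69 rows.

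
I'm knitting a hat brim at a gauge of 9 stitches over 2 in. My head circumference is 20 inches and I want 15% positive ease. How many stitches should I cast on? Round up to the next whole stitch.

Finished = 20 × 1.15 = 23.00 in.
9 / 2 = 4.5 sts per inch.
23.00 × 4.5 = 103.50 sts.
→ 104 sts.

CO 104 sts.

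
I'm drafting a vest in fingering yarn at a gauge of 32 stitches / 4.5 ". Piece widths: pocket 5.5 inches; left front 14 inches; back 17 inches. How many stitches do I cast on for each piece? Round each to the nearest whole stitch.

Rate = 32/4.5 = 7.111 sts per in.
pocket: 5.5 × 7.111 = 39.11 → 39.
left front: 14 × 7.111 = 99.56 → 100.
back: 17 × 7.111 = 120.89 → 121.

pocket 39; left front 100; back 121.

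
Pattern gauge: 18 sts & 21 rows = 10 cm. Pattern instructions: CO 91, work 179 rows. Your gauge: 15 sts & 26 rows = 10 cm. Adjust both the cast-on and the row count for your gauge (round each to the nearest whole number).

Cast on 76 stitches; work 222 rows.

Stitches: 91 × 15/18 = 75.83 → 76.
Rows: 179 × 26/21 = 221.62 → 222.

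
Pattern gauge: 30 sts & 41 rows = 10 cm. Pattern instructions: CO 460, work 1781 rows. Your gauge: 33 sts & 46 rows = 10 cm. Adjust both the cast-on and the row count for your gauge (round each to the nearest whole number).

Stitches: 460 × 33/30 = 506.00 → 506.
Rows: 1781 × 46/41 = 1998.20 → 1998.

Cast on 506 stitches; work 1998 rows.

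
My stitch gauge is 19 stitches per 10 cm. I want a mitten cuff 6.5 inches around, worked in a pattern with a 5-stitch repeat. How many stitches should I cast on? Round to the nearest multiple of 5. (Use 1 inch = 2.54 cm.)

6.5 in = 6.5 × 2.54 = 16.51 cm.
19 / 10 = 1.9 sts/cm.
16.51 × 1.9 = 31.37 sts.
→ 30.

Cast on 30 stitches.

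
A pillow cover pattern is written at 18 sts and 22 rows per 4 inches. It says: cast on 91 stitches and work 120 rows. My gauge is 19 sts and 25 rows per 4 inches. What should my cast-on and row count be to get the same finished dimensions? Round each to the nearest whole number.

Stitches: 91 × 19/18 = 96.06 → 96.
Rows: 120 × 25/22 = 136.36 → 136.

Cast on 96 stitches; work 136 rows.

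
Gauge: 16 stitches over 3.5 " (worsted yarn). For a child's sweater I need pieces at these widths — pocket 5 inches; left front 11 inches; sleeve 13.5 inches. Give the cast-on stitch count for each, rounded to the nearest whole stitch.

pocket 23; left front 50; sleeve 62.

Rate = 16/3.5 = 4.571 sts per in.
pocket: 5 × 4.571 = 22.86 → 23.
left front: 11 × 4.571 = 50.29 → 50.
sleeve: 13.5 × 4.571 = 61.71 → 62.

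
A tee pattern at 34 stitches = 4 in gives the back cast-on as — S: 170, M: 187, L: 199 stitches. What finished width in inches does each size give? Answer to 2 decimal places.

34/4 = 8.5 sts per in.
S: 170 / 8.5 = 20.000 → 20.00 in.
M: 187 / 8.5 = 22.000 → 22.00 in.
L: 199 / 8.5 = 23.412 → 23.41 in.

S 20.00 inches; M 22.00 inches; L 23.41 inches.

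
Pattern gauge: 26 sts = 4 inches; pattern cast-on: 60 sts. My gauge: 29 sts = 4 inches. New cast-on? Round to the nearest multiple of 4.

Scale factor = 29 / 26 = 1.115.
60 × 29 / 26 = 66.92 sts.
→ 68 sts.

Cast on 68 stitches.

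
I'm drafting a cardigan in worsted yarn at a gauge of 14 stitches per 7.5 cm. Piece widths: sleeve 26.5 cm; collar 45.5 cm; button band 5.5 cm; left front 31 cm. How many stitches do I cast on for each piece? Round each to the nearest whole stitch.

sleeve 49; collar 85; button band 10; left front 58.

Rate = 14/7.5 = 1.867 sts per cm.
sleeve: 26.5 × 1.867 = 49.47 → 49.
collar: 45.5 × 1.867 = 84.93 → 85.
button band: 5.5 × 1.867 = 10.27 → 10.
left front: 31 × 1.867 = 57.87 → 58.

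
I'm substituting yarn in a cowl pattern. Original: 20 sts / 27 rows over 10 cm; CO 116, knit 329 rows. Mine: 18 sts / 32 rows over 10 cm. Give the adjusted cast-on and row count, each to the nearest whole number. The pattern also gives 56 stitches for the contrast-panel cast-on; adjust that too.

Stitches: 116 × 18/20 = 104.40 → 104.
Rows: 329 × 32/27 = 389.93 → 390.
contrast-panel cast-on: 56 × 18/20 = 50.40 → 50.

Cast on 104 stitches; work 390 rows; contrast-panel cast-on 50 stitches.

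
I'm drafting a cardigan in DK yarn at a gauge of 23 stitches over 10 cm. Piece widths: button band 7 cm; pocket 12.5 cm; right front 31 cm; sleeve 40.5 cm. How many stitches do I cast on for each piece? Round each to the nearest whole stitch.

button band 16; pocket 29; right front 71; sleeve 93.

Rate = 23/10 = 2.3 sts per cm.
button band: 7 × 2.3 = 16.10 → 16.
pocket: 12.5 × 2.3 = 28.75 → 29.
right front: 31 × 2.3 = 71.30 → 71.
sleeve: 40.5 × 2.3 = 93.15 → 93.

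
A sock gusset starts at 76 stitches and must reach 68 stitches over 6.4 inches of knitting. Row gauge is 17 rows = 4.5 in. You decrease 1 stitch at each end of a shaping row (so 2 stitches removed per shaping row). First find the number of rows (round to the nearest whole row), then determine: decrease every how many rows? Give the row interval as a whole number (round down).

Decrease every 6th row.

Rows = 6.4 × 3.778 = 24.2 → 24 rows.
Stitches to remove: 8 → 4 shaping rows (at 2 st each).
24 / 4 = 6.00 → every 6 rows.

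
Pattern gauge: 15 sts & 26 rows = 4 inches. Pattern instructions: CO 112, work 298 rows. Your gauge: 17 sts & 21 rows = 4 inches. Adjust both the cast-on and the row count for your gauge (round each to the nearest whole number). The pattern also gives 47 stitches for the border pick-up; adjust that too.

Stitches: 112 × 17/15 = 126.93 → 127.
Rows: 298 × 21/26 = 240.69 → 241.
border pick-up: 47 × 17/15 = 53.27 → 53.

Cast on 127 stitches; work 241 rows; border pick-up 53 stitches.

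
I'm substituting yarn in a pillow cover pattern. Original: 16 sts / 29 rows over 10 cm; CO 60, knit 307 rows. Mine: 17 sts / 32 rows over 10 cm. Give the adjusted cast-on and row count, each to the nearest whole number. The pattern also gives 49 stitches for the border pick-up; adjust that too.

Cast on 64 stitches; work 339 rows; border pick-up 52 stitches.

Stitches: 60 × 17/16 = 63.75 → 64.
Rows: 307 × 32/29 = 338.76 → 339.
border pick-up: 49 × 17/16 = 52.06 → 52.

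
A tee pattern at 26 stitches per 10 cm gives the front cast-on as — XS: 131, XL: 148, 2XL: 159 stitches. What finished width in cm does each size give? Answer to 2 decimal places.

26/10 = 2.6 sts per cm.
XS: 131 / 2.6 = 50.385 → 50.38 cm.
XL: 148 / 2.6 = 56.923 → 56.92 cm.
2XL: 159 / 2.6 = 61.154 → 61.15 cm.

XS 50.38 cm; XL 56.92 cm; 2XL 61.15 cm.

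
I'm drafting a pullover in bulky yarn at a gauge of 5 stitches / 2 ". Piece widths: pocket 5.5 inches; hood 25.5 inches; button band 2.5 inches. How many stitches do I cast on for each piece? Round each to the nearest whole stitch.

pocket 14; hood 64; button band 6.

Rate = 5/2 = 2.5 sts per in.
pocket: 5.5 × 2.5 = 13.75 → 14.
hood: 25.5 × 2.5 = 63.75 → 64.
button band: 2.5 × 2.5 = 6.25 → 6.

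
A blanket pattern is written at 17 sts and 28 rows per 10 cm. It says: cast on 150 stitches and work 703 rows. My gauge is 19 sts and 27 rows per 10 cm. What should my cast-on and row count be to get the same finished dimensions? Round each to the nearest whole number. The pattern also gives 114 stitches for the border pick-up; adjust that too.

Cast on 168 stitches; work 678 rows; border pick-up 127 stitches.

Stitches: 150 × 19/17 = 167.65 → 168.
Rows: 703 × 27/28 = 677.89 → 678.
border pick-up: 114 × 19/17 = 127.41 → 127.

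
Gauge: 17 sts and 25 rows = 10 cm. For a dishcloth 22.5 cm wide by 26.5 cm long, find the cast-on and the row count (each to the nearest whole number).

Cast on 38 stitches and work 66 rows.

Stitch gauge = 17/10 = 1.7 sts/cm; 22.5 × 1.7 = 38.25 → 38 sts.
Row gauge = 25/10 = 2.5 rows/cm; 26.5 × 2.5 = 66.25 → 66 rows.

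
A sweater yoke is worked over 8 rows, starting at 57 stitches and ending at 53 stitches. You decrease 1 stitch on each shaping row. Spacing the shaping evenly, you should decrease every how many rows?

Decrease every 2nd row.

Stitches to remove: |53 − 57| = 4.
Shaping rows needed: 4 / 1 = 4.
8 rows / 4 = every 2 rows.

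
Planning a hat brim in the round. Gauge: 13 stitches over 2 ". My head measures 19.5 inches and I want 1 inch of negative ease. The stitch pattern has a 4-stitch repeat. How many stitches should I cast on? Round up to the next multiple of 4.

Finished = 19.5 − 1 = 18.5 inches.
13 / 2 = 6.5 sts/in.
18.5 × 6.5 = 120.25 sts.
Next multiple of 4: 124.

124 stitches.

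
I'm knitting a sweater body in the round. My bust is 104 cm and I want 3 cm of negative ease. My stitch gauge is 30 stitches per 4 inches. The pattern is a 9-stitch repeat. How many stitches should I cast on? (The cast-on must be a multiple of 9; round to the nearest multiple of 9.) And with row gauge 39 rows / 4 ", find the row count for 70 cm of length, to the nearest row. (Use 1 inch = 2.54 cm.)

Finished = 104 − 3 = 101 cm.
101 cm × 1/2.54 = 39.76 inches.
30/4 = 7.5 sts per in; 39.76 × 7.5 = 298.23 sts.
Nearest multiple of 9 → 297.
70 cm = 27.56 inches; × 9.75 = 268.70 → 269 rows.

Cast on 297 stitches; work 269 rows.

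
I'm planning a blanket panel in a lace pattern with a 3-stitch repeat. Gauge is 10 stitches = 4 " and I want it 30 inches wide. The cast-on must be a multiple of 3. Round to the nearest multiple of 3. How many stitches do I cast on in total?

10 / 4 = 2.5 sts per inch.
30 × 2.5 = 75.00 sts.
Nearest multiple of 3: 75.

75 stitches.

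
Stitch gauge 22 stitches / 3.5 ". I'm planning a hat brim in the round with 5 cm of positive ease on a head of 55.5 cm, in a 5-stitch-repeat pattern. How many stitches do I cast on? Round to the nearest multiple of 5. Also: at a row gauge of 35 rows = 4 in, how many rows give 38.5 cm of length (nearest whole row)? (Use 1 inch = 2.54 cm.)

Cast on 150 stitches; work 133 rows.

Finished = 55.5 + 5 = 60.5 cm.
60.5 cm × 1/2.54 = 23.82 inches.
22/3.5 = 6.286 sts per in; 23.82 × 6.286 = 149.72 sts.
Nearest multiple of 5 → 150.
38.5 cm = 15.16 inches; × 8.75 = 132.63 → 133 rows.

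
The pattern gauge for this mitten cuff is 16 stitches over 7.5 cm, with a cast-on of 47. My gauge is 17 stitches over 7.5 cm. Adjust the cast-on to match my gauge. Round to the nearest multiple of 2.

Cast on 50 stitches.

Scale factor = 17 / 16 = 1.062.
47 × 17 / 16 = 49.94 sts.
→ 50 sts.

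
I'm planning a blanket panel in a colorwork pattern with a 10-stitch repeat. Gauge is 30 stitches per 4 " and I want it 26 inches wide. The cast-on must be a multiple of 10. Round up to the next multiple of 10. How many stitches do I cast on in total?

30 / 4 = 7.5 sts per inch.
26 × 7.5 = 195.00 sts.
Next multiple of 10: 200.

Cast on 200 stitches.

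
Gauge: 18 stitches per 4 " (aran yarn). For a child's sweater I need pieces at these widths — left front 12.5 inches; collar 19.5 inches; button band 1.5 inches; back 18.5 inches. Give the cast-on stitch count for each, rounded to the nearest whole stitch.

left front 56; collar 88; button band 7; back 83.

Rate = 18/4 = 4.5 sts per in.
left front: 12.5 × 4.5 = 56.25 → 56.
collar: 19.5 × 4.5 = 87.75 → 88.
button band: 1.5 × 4.5 = 6.75 → 7.
back: 18.5 × 4.5 = 83.25 → 83.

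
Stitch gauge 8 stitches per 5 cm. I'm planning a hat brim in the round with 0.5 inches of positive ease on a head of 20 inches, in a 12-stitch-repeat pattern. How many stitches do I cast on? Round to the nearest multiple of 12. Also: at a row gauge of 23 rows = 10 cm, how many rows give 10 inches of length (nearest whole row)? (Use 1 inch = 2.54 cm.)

Finished = 20 + 0.5 = 20.5 inches.
20.5 inches × 2.54 = 52.07 cm.
8/5 = 1.6 sts per cm; 52.07 × 1.6 = 83.31 sts.
Nearest multiple of 12 → 84.
10 inches = 25.40 cm; × 2.3 = 58.42 → 58 rows.

Cast on 84 stitches; work 58 rows.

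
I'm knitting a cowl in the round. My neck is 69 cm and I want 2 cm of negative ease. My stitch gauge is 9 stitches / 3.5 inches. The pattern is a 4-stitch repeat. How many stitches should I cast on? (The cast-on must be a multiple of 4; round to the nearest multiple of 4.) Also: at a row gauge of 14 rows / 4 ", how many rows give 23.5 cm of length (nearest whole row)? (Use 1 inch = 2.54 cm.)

Cast on 68 stitches; work 32 rows.

Finished = 69 − 2 = 67 cm.
67 cm × 1/2.54 = 26.38 inches.
9/3.5 = 2.571 sts per in; 26.38 × 2.571 = 67.83 sts.
Nearest multiple of 4 → 68.
23.5 cm = 9.25 inches; × 3.5 = 32.38 → 32 rows.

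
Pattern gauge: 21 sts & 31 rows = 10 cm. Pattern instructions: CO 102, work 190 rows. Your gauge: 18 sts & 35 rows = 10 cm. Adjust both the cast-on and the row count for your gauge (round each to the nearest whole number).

Cast on 87 stitches; work 215 rows.

Stitches: 102 × 18/21 = 87.43 → 87.
Rows: 190 × 35/31 = 214.52 → 215.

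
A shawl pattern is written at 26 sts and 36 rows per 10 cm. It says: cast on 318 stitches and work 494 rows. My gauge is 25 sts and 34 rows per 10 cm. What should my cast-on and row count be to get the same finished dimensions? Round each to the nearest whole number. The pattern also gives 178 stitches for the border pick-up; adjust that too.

Cast on 306 stitches; work 467 rows; border pick-up 171 stitches.

Stitches: 318 × 25/26 = 305.77 → 306.
Rows: 494 × 34/36 = 466.56 → 467.
border pick-up: 178 × 25/26 = 171.15 → 171.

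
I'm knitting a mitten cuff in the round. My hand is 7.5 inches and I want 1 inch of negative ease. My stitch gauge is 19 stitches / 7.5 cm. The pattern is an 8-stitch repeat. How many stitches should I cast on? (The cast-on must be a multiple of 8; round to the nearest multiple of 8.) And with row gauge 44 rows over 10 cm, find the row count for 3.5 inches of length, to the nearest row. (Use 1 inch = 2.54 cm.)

Finished = 7.5 − 1 = 6.5 inches.
6.5 inches × 2.54 = 16.51 cm.
19/7.5 = 2.533 sts per cm; 16.51 × 2.533 = 41.83 sts.
Nearest multiple of 8 → 40.
3.5 inches = 8.89 cm; × 4.4 = 39.12 → 39 rows.

Cast on 40 stitches; work 39 rows.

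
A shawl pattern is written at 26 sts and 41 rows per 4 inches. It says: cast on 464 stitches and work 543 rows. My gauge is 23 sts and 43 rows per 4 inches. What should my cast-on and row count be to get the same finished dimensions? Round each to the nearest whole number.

Stitches: 464 × 23/26 = 410.46 → 410.
Rows: 543 × 43/41 = 569.49 → 569.

Cast on 410 stitches; work 569 rows.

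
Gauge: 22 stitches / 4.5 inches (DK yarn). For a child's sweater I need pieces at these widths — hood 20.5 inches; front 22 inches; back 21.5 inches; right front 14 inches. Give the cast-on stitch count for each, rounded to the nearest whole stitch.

hood 100; front 108; back 105; right front 68.

Rate = 22/4.5 = 4.889 sts per in.
hood: 20.5 × 4.889 = 100.22 → 100.
front: 22 × 4.889 = 107.56 → 108.
back: 21.5 × 4.889 = 105.11 → 105.
right front: 14 × 4.889 = 68.44 → 68.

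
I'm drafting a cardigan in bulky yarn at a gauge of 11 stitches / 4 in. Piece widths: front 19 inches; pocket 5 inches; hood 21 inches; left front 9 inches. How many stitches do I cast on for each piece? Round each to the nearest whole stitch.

Rate = 11/4 = 2.75 sts per in.
front: 19 × 2.75 = 52.25 → 52.
pocket: 5 × 2.75 = 13.75 → 14.
hood: 21 × 2.75 = 57.75 → 58.
left front: 9 × 2.75 = 24.75 → 25.

front 52; pocket 14; hood 58; left front 25.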